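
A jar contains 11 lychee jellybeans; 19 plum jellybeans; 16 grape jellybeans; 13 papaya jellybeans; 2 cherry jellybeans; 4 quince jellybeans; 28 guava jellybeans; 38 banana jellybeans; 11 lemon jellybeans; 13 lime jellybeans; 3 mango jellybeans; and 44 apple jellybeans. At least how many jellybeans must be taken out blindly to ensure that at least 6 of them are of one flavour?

An adversary could hand out at most 5 jellybeans per flavour (cherry, quince, mango run out sooner): 5 + 5 + 5 + 5 + 2 + 4 + 5 + 5 + 5 + 5 + 3 + 5 = 54 jellybeans and still no flavour has 6.
One more jellybean lands in a flavour already at 5, so 55 draws are enough and 54 are not.

55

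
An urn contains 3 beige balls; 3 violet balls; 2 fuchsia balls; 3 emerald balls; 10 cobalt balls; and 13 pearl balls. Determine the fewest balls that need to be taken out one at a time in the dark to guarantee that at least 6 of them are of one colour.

22

An adversary could hand out at most 5 balls per colour (4 colours run out sooner): 3 + 3 + 2 + 3 + 5 + 5 = 21 balls and still no colour has 6.
One more ball lands in a colour already at 5, so 22 draws are enough and 21 are not.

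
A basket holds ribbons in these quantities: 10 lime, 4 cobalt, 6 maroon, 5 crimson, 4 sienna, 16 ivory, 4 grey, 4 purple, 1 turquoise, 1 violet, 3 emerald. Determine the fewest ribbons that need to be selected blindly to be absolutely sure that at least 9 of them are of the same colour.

49

By the pigeonhole principle, put each drawn ribbon into a box by colour. The largest draw with every box below 9 takes min(count, 8) from each colour; colours with fewer than 8 contribute all they have.
Σ min(cᵢ, 8) = 8 + 4 + 6 + 5 + 4 + 8 + 4 + 4 + 1 + 1 + 3 = 48.
Draw number 48 + 1 = 49 must push one box to 9.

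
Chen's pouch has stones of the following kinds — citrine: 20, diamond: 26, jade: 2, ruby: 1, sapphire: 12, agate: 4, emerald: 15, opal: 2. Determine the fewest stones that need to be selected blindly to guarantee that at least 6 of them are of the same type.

30

An adversary could hand out at most 5 stones per type (4 types run out sooner): 5 + 5 + 2 + 1 + 5 + 4 + 5 + 2 = 29 stones and still no type has 6.
Pigeonhole: one more stone lands in a type already at 5, so 30 draws are enough and 29 are not.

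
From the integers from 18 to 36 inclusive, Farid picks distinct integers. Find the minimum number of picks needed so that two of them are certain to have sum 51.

12

Group the elements by complementary pair {x, 51−x}: {18,33}, {19,32}, {20,31}, …, giving 8 two-element pairs and 3 integers whose partner 51−x falls outside [18,36].
By the pigeonhole principle, treating each of those 11 groups as a pigeonhole, one can pick one integer per group — 11 integers — with no two summing to 51.
The 12th integer lands in an occupied pair, forcing a sum of 51.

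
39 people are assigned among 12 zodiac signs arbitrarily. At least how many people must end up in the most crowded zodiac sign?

By the pigeonhole principle, the 12 zodiac signs are the holes and the 39 people are the pigeons.
If every zodiac sign held at most 3 people, the total would be at most 12 × 3 = 36, which is less than 39.
So some zodiac sign holds at least ⌈39/12⌉ = 4 people.

4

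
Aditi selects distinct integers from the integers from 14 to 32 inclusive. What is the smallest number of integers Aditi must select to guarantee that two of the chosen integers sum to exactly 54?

15

A set avoiding the sum 54 can contain at most one of each pair {x, 54−x}, plus the 9 elements whose complement lies outside the range or equal to its own complement.
The integers 14, …, 27 (14 of them) are such a set: any two sum to at least 14+15 = 29 and at most 26+27 = 53 < 54.
By the pigeonhole principle, any 15th integer completes one of the 5 pairs, so 15 choices force a sum of 54.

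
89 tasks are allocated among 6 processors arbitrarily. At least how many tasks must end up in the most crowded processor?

15

Pigeonhole: the 6 processors are the holes and the 89 tasks are the pigeons.
If every processor held at most 14 tasks, the total would be at most 6 × 14 = 84, which is less than 89.
So some processor holds at least ⌈89/6⌉ = 15 tasks.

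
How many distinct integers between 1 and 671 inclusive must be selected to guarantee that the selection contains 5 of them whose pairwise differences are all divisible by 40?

Integers whose pairwise differences are multiples of 40 are exactly those sharing a remainder mod 40. Pigeonhole: the 40 residue classes mod 40 are the pigeonholes.
With 160 integers one could put 4 in each residue class and have no class reach 5.
The 161st integer pushes some class to 5, so 40·4 + 1 = 161.

161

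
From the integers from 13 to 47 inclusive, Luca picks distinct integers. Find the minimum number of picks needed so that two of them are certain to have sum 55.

A set avoiding the sum 55 can contain at most one of each pair {x, 55−x}, plus the 5 elements whose complement lies outside the range.
The integers 28, …, 47 (20 of them) are such a set: any two sum to at least 28+29 = 57 > 55.
Pigeonhole: any 21st integer completes one of the 15 pairs, so 21 choices force a sum of 55.

21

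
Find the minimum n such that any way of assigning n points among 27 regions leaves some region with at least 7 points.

With 162 points one could put exactly 6 in each of the 27 regions, and no region would reach 7.
By pigeonhole, one more point must land in a region that already has 6, giving it 7.
So 27 × 6 + 1 = 163 points are required.

163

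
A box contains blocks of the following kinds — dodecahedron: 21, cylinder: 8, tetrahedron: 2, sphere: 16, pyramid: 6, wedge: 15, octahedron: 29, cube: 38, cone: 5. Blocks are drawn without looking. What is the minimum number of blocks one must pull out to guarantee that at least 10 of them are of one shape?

Pigeonhole: put each drawn block into a box by shape. The largest draw with every box below 10 takes min(count, 9) from each shape; shapes with fewer than 9 contribute all they have.
Σ min(cᵢ, 9) = 9 + 8 + 2 + 9 + 6 + 9 + 9 + 9 + 5 = 66.
Draw number 66 + 1 = 67 must push one box to 10.

67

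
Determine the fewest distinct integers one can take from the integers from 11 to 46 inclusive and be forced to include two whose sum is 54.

21

Group the elements by complementary pair {x, 54−x}: {11,43}, {12,42}, {13,41}, …, giving 16 two-element pairs; the single value 27 (it cannot pair with itself since the integers are distinct); and 3 integers whose partner 54−x falls outside [11,46].
By the pigeonhole principle, treating each of those 20 groups as a pigeonhole, one can pick one integer per group — 20 integers — with no two summing to 54.
The 21st integer lands in an occupied pair, forcing a sum of 54.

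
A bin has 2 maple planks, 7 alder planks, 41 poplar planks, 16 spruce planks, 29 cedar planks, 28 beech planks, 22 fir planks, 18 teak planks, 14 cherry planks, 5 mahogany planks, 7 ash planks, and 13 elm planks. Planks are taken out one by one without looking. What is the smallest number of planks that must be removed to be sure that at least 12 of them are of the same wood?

110

By the pigeonhole principle, put each drawn plank into a box by wood. The largest draw with every box below 12 takes min(count, 11) from each wood; woods with fewer than 11 contribute all they have.
Σ min(cᵢ, 11) = 2 + 7 + 11 + 11 + 11 + 11 + 11 + 11 + 11 + 5 + 7 + 11 = 109.
Draw number 109 + 1 = 110 must push one box to 12.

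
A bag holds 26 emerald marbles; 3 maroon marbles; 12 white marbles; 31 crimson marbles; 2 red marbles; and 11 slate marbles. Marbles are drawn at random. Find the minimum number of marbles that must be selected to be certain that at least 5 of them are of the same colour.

22

Put each drawn marble into a box by colour. The largest draw with every box below 5 takes min(count, 4) from each colour; colours with fewer than 4 contribute all they have.
Σ min(cᵢ, 4) = 4 + 3 + 4 + 4 + 2 + 4 = 21.
Draw number 21 + 1 = 22 must push one box to 5.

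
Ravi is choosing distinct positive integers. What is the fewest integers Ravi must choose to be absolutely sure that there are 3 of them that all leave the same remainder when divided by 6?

13

By the pigeonhole principle, the 6 residue classes mod 6 are the pigeonholes.
With 12 integers one could put 2 in each residue class and have no class reach 3.
The 13th integer pushes some class to 3, so 6·2 + 1 = 13.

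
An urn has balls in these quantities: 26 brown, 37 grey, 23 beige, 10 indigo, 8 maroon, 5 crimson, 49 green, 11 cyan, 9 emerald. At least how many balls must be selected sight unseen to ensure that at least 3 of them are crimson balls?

176

In the worst case for collecting crimson balls, every non-crimson ball comes out first.
There are 26 + 37 + 23 + 10 + 8 + 49 + 11 + 9 = 173 non-crimson balls altogether.
After those, each further ball must be crimson, so 173 + 3 = 176 draws guarantee 3 crimson balls.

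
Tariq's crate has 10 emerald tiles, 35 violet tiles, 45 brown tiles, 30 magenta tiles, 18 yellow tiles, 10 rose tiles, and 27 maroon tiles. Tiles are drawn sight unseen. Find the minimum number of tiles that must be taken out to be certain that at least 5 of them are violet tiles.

In the worst case for collecting violet tiles, every non-violet tile comes out first.
There are 10 + 45 + 30 + 18 + 10 + 27 = 140 non-violet tiles altogether.
After those, each further tile must be violet, so 140 + 5 = 145 draws guarantee 5 violet tiles.

145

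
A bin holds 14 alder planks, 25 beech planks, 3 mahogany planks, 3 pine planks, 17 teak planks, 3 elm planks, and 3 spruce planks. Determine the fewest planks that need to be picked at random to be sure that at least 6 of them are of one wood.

By pigeonhole, put each drawn plank into a box by wood. The largest draw with every box below 6 takes min(count, 5) from each wood; woods with fewer than 5 contribute all they have.
Σ min(cᵢ, 5) = 5 + 5 + 3 + 3 + 5 + 3 + 3 = 27.
Draw number 27 + 1 = 28 must push one box to 6.

28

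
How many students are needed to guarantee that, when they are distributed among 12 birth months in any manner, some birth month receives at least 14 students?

With 156 students one could put exactly 13 in each of the 12 birth months, and no birth month would reach 14.
Pigeonhole: one more student must land in a birth month that already has 13, giving it 14.
So 12 × 13 + 1 = 157 students are required.

157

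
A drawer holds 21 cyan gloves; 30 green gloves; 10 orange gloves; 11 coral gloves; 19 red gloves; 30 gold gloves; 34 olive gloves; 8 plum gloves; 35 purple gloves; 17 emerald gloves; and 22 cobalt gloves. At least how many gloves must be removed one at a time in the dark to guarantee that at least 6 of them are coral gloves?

232

In the worst case for collecting coral gloves, every non-coral glove comes out first.
There are 21 + 30 + 10 + 19 + 30 + 34 + 8 + 35 + 17 + 22 = 226 non-coral gloves altogether.
After those, each further glove must be coral, so 226 + 6 = 232 draws guarantee 6 coral gloves.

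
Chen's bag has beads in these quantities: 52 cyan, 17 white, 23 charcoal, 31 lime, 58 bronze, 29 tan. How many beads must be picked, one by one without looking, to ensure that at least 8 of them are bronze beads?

In the worst case for collecting bronze beads, every non-bronze bead comes out first.
There are 52 + 17 + 23 + 31 + 29 = 152 non-bronze beads altogether.
After those, each further bead must be bronze, so 152 + 8 = 160 draws guarantee 8 bronze beads.

160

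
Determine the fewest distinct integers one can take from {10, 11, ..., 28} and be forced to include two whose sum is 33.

Two chosen integers sum to 33 exactly when both halves of some pair {x, 33−x} with 10 ≤ x ≤ 33−x ≤ 23 are chosen — 7 such pairs.
The remaining 5 elements (those with no distinct partner in range) can never complete a 33-sum, so the worst case takes all of them and one from each pair: 5 + 7 = 12.
By the pigeonhole principle, the 13th integer has to be the second member of some pair, so 12 + 1 = 13.

13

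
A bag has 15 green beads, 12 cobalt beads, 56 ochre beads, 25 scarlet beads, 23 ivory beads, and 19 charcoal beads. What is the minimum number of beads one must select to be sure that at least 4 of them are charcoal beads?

In the worst case for collecting charcoal beads, every non-charcoal bead comes out first.
There are 15 + 12 + 56 + 25 + 23 = 131 non-charcoal beads altogether.
After those, each further bead must be charcoal, so 131 + 4 = 135 draws guarantee 4 charcoal beads.

135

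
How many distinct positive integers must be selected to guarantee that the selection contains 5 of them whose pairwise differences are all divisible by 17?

69

Integers whose pairwise differences are multiples of 17 are exactly those sharing a remainder mod 17. By pigeonhole, the 17 residue classes mod 17 are the pigeonholes.
With 68 integers one could put 4 in each residue class and have no class reach 5.
The 69th integer pushes some class to 5, so 17·4 + 1 = 69.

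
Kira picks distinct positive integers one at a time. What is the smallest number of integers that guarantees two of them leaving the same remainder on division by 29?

The 29 residue classes mod 29 are the pigeonholes.
With 29 integers one could put 1 in each residue class and have no class reach 2.
The 30th integer pushes some class to 2, so 29·1 + 1 = 30.

30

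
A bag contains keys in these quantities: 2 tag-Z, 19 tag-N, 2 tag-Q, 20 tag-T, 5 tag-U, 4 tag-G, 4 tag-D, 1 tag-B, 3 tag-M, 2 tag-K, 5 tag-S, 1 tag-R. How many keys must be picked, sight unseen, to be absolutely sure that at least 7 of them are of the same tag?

An adversary could hand out at most 6 keys per tag (10 tags run out sooner): 2 + 6 + 2 + 6 + 5 + 4 + 4 + 1 + 3 + 2 + 5 + 1 = 41 keys and still no tag has 7.
One more key lands in a tag already at 6, so 42 draws are enough and 41 are not.

42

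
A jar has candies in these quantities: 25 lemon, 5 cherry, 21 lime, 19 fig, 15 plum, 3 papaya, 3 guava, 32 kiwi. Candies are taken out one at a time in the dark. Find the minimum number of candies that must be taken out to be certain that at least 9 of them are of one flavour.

The 8 flavours are the holes; the candies drawn are the pigeons.
To avoid 9 of any one flavour, the worst case takes at most 8 of each flavour, or every candy of a flavour that has fewer than 8.
That gives 8 + 5 + 8 + 8 + 8 + 3 + 3 + 8 = 51 candies with no flavour reaching 9.
The next candy forces some flavour to 9, so 51 + 1 = 52.

52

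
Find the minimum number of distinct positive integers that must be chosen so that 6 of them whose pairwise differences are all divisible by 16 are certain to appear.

81

Integers whose pairwise differences are multiples of 16 are exactly those sharing a remainder mod 16. The 16 residue classes mod 16 are the pigeonholes.
With 80 integers one could put 5 in each residue class and have no class reach 6.
The 81st integer pushes some class to 6, so 16·5 + 1 = 81.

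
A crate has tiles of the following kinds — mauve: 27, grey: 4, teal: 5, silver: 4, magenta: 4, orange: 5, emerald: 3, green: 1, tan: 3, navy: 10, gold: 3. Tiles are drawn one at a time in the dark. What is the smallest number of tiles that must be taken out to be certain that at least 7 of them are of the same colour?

An adversary could hand out at most 6 tiles per colour (9 colours run out sooner): 6 + 4 + 5 + 4 + 4 + 5 + 3 + 1 + 3 + 6 + 3 = 44 tiles and still no colour has 7.
Pigeonhole: one more tile lands in a colour already at 6, so 45 draws are enough and 44 are not.

45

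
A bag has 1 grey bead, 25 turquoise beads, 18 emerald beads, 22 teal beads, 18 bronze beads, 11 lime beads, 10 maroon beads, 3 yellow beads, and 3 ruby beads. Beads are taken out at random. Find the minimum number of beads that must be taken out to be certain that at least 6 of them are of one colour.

Put each drawn bead into a box by colour. The largest draw with every box below 6 takes min(count, 5) from each colour; colours with fewer than 5 contribute all they have.
Σ min(cᵢ, 5) = 1 + 5 + 5 + 5 + 5 + 5 + 5 + 3 + 3 = 37.
Draw number 37 + 1 = 38 must push one box to 6.

38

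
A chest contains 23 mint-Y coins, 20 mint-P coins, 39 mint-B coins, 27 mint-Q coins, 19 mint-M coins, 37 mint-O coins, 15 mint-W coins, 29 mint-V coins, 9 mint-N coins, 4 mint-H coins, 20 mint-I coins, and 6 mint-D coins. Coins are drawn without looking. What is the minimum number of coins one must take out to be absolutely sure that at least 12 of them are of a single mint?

An adversary could hand out at most 11 coins per mint (mint-N, mint-H, mint-D run out sooner): 11 + 11 + 11 + 11 + 11 + 11 + 11 + 11 + 9 + 4 + 11 + 6 = 118 coins and still no mint has 12.
Pigeonhole: one more coin lands in a mint already at 11, so 119 draws are enough and 118 are not.

119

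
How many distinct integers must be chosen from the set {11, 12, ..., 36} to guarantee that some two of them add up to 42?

Two chosen integers sum to 42 exactly when both halves of some pair {x, 42−x} with 11 ≤ x ≤ 42−x ≤ 31 are chosen — 10 such pairs.
The remaining 6 elements (those with no distinct partner in range) can never complete a 42-sum, so the worst case takes all of them and one from each pair: 6 + 10 = 16.
The 17th integer has to be the second member of some pair, so 16 + 1 = 17.

17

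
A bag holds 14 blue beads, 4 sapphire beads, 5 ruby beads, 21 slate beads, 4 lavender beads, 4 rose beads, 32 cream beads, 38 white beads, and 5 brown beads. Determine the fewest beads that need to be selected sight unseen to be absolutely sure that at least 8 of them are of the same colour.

51

An adversary could hand out at most 7 beads per colour (5 colours run out sooner): 7 + 4 + 5 + 7 + 4 + 4 + 7 + 7 + 5 = 50 beads and still no colour has 8.
By pigeonhole, one more bead lands in a colour already at 7, so 51 draws are enough and 50 are not.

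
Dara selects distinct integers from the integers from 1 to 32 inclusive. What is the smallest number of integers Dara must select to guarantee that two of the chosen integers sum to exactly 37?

19

Group the elements by complementary pair {x, 37−x}: {5,32}, {6,31}, {7,30}, …, giving 14 two-element pairs and 4 integers whose partner 37−x falls outside [1,32].
By the pigeonhole principle, treating each of those 18 groups as a pigeonhole, one can pick one integer per group — 18 integers — with no two summing to 37.
The 19th integer lands in an occupied pair, forcing a sum of 37.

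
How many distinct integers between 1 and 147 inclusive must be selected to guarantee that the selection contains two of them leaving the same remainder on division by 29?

30

By pigeonhole, the 29 residue classes mod 29 are the pigeonholes.
With 29 integers one could put 1 in each residue class and have no class reach 2.
The 30th integer pushes some class to 2, so 29·1 + 1 = 30.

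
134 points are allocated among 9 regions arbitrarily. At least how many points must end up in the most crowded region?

Pigeonhole: the 9 regions are the holes and the 134 points are the pigeons.
If every region held at most 14 points, the total would be at most 9 × 14 = 126, which is less than 134.
So some region holds at least ⌈134/9⌉ = 15 points.

15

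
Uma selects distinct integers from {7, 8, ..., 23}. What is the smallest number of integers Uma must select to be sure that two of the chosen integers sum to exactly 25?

12

Two chosen integers sum to 25 exactly when both halves of some pair {x, 25−x} with 7 ≤ x ≤ 25−x ≤ 18 are chosen — 6 such pairs.
The remaining 5 elements (those with no distinct partner in range) can never complete a 25-sum, so the worst case takes all of them and one from each pair: 5 + 6 = 11.
The 12th integer has to be the second member of some pair, so 11 + 1 = 12.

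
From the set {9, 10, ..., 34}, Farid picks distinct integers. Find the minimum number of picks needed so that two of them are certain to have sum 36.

Two chosen integers sum to 36 exactly when both halves of some pair {x, 36−x} with 9 ≤ x ≤ 36−x ≤ 27 are chosen — 9 such pairs.
The remaining 8 elements (those with no distinct partner in range) can never complete a 36-sum, so the worst case takes all of them and one from each pair: 8 + 9 = 17.
By pigeonhole, the 18th integer has to be the second member of some pair, so 17 + 1 = 18.

18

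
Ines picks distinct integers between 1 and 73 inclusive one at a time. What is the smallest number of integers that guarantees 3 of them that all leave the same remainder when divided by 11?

23

Pigeonhole: the 11 residue classes mod 11 are the pigeonholes.
With 22 integers one could put 2 in each residue class and have no class reach 3.
The 23rd integer pushes some class to 3, so 11·2 + 1 = 23.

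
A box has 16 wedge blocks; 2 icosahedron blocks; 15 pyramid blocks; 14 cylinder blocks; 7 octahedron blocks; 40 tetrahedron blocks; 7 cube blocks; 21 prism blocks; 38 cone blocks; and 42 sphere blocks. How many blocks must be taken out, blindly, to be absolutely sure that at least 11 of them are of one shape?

Pigeonhole: put each drawn block into a box by shape. The largest draw with every box below 11 takes min(count, 10) from each shape; shapes with fewer than 10 contribute all they have.
Σ min(cᵢ, 10) = 10 + 2 + 10 + 10 + 7 + 10 + 7 + 10 + 10 + 10 = 86.
Draw number 86 + 1 = 87 must push one box to 11.

87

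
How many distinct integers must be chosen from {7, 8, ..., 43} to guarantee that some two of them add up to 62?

Two chosen integers sum to 62 exactly when both halves of some pair {x, 62−x} with 19 ≤ x ≤ 62−x ≤ 43 are chosen — 12 such pairs.
The remaining 13 elements (those with no distinct partner in range) can never complete a 62-sum, so the worst case takes all of them and one from each pair: 13 + 12 = 25.
Pigeonhole: the 26th integer has to be the second member of some pair, so 25 + 1 = 26.

26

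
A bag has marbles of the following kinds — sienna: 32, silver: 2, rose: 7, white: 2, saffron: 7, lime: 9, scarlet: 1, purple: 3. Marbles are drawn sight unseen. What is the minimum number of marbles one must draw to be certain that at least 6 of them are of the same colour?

An adversary could hand out at most 5 marbles per colour (4 colours run out sooner): 5 + 2 + 5 + 2 + 5 + 5 + 1 + 3 = 28 marbles and still no colour has 6.
One more marble lands in a colour already at 5, so 29 draws are enough and 28 are not.

29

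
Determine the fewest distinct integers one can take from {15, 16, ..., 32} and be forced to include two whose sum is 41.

A set avoiding the sum 41 can contain at most one of each pair {x, 41−x}, plus the 6 elements whose complement lies outside the range.
The integers 21, …, 32 (12 of them) are such a set: any two sum to at least 21+22 = 43 > 41.
By pigeonhole, any 13th integer completes one of the 6 pairs, so 13 choices force a sum of 41.

13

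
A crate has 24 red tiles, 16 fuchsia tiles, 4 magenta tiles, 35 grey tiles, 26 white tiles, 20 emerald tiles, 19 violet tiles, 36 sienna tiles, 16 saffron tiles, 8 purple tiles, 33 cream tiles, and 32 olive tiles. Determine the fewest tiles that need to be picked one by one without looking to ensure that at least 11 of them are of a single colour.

113

The 12 colours are the holes; the tiles drawn are the pigeons.
To avoid 11 of any one colour, the worst case takes at most 10 of each colour, or every tile of a colour that has fewer than 10.
That gives 10 + 10 + 4 + 10 + 10 + 10 + 10 + 10 + 10 + 8 + 10 + 10 = 112 tiles with no colour reaching 11.
The next tile forces some colour to 11, so 112 + 1 = 113.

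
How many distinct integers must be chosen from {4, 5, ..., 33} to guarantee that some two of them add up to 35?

17

Two chosen integers sum to 35 exactly when both halves of some pair {x, 35−x} with 4 ≤ x ≤ 35−x ≤ 31 are chosen — 14 such pairs.
The remaining 2 elements (those with no distinct partner in range) can never complete a 35-sum, so the worst case takes all of them and one from each pair: 2 + 14 = 16.
By the pigeonhole principle, the 17th integer has to be the second member of some pair, so 16 + 1 = 17.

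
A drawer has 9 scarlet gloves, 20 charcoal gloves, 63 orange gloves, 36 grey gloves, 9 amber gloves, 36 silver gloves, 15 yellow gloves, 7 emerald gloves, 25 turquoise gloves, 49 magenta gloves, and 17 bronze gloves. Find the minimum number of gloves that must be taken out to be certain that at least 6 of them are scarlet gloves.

In the worst case for collecting scarlet gloves, every non-scarlet glove comes out first.
There are 20 + 63 + 36 + 9 + 36 + 15 + 7 + 25 + 49 + 17 = 277 non-scarlet gloves altogether.
After those, each further glove must be scarlet, so 277 + 6 = 283 draws guarantee 6 scarlet gloves.

283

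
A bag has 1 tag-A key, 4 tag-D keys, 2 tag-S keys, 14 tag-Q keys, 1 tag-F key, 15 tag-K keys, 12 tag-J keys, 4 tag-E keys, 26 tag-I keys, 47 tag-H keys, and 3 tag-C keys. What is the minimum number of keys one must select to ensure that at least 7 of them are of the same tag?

Put each drawn key into a box by tag. The largest draw with every box below 7 takes min(count, 6) from each tag; tags with fewer than 6 contribute all they have.
Σ min(cᵢ, 6) = 1 + 4 + 2 + 6 + 1 + 6 + 6 + 4 + 6 + 6 + 3 = 45.
Draw number 45 + 1 = 46 must push one box to 7.

46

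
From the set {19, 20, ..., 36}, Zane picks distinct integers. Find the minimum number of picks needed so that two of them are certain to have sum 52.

12

A set avoiding the sum 52 can contain at most one of each pair {x, 52−x}, plus the 4 elements whose complement lies outside the range or equal to its own complement.
The integers 26, …, 36 (11 of them) are such a set: any two sum to at least 26+27 = 53 > 52.
By the pigeonhole principle, any 12th integer completes one of the 7 pairs, so 12 choices force a sum of 52.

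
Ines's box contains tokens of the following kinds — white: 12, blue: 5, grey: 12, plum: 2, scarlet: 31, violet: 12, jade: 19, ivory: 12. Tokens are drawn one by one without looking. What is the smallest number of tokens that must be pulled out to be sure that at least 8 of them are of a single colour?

50

An adversary could hand out at most 7 tokens per colour (blue, plum run out sooner): 7 + 5 + 7 + 2 + 7 + 7 + 7 + 7 = 49 tokens and still no colour has 8.
Pigeonhole: one more token lands in a colour already at 7, so 50 draws are enough and 49 are not.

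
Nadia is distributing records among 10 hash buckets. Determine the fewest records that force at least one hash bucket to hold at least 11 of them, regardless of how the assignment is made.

101

With 100 records one could put exactly 10 in each of the 10 hash buckets, and no hash bucket would reach 11.
Pigeonhole: one more record must land in a hash bucket that already has 10, giving it 11.
So 10 × 10 + 1 = 101 records are required.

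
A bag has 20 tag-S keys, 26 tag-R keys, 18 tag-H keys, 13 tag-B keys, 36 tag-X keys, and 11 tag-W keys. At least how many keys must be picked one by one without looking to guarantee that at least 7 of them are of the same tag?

37

By pigeonhole, put each drawn key into a box by tag. The largest draw with every box below 7 takes min(count, 6) from each tag.
Σ min(cᵢ, 6) = 6 + 6 + 6 + 6 + 6 + 6 = 36.
Draw number 36 + 1 = 37 must push one box to 7.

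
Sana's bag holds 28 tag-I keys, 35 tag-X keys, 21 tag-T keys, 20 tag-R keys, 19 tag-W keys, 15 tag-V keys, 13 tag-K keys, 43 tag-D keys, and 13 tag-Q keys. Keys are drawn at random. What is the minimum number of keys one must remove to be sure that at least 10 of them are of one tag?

82

By the pigeonhole principle, the 9 tags are the holes; the keys drawn are the pigeons.
To avoid 10 of any one tag, the worst case takes at most 9 of each tag.
That gives 9 + 9 + 9 + 9 + 9 + 9 + 9 + 9 + 9 = 81 keys with no tag reaching 10.
The next key forces some tag to 10, so 81 + 1 = 82.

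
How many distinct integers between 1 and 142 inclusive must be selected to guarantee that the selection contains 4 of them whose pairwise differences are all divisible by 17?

52

Integers whose pairwise differences are multiples of 17 are exactly those sharing a remainder mod 17. The 17 residue classes mod 17 are the pigeonholes.
With 51 integers one could put 3 in each residue class and have no class reach 4.
The 52nd integer pushes some class to 4, so 17·3 + 1 = 52.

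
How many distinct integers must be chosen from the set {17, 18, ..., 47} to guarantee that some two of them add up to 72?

A set avoiding the sum 72 can contain at most one of each pair {x, 72−x}, plus the 9 elements whose complement lies outside the range or equal to its own complement.
The integers 17, …, 36 (20 of them) are such a set: any two sum to at least 17+18 = 35 and at most 35+36 = 71 < 72.
Any 21st integer completes one of the 11 pairs, so 21 choices force a sum of 72.

21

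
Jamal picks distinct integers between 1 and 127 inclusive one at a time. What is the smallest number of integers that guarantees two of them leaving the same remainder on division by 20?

21

The 20 residue classes mod 20 are the pigeonholes.
With 20 integers one could put 1 in each residue class and have no class reach 2.
The 21st integer pushes some class to 2, so 20·1 + 1 = 21.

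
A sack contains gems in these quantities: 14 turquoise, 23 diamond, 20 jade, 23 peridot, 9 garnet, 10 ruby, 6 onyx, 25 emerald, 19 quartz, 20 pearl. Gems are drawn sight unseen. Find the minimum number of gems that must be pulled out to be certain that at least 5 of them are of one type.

41

Pigeonhole: the 10 types are the holes; the gems drawn are the pigeons.
To avoid 5 of any one type, the worst case takes at most 4 of each type.
That gives 4 + 4 + 4 + 4 + 4 + 4 + 4 + 4 + 4 + 4 = 40 gems with no type reaching 5.
The next gem forces some type to 5, so 40 + 1 = 41.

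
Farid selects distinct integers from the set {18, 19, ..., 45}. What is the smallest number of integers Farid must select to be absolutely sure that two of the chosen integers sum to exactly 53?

A set avoiding the sum 53 can contain at most one of each pair {x, 53−x}, plus the 10 elements whose complement lies outside the range.
The integers 27, …, 45 (19 of them) are such a set: any two sum to at least 27+28 = 55 > 53.
By pigeonhole, any 20th integer completes one of the 9 pairs, so 20 choices force a sum of 53.

20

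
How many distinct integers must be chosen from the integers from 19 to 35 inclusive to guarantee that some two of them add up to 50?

Group the elements by complementary pair {x, 50−x}: {19,31}, {20,30}, {21,29}, …, giving 6 two-element pairs, the single value 25 (it cannot pair with itself since the integers are distinct), and 4 integers whose partner 50−x falls outside [19,35].
By the pigeonhole principle, treating each of those 11 groups as a pigeonhole, one can pick one integer per group — 11 integers — with no two summing to 50.
The 12th integer lands in an occupied pair, forcing a sum of 50.

12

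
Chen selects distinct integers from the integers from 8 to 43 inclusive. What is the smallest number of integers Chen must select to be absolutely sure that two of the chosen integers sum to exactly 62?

25

Two chosen integers sum to 62 exactly when both halves of some pair {x, 62−x} with 19 ≤ x ≤ 62−x ≤ 43 are chosen — 12 such pairs.
The remaining 12 elements (those with no distinct partner in range) can never complete a 62-sum, so the worst case takes all of them and one from each pair: 12 + 12 = 24.
By pigeonhole, the 25th integer has to be the second member of some pair, so 24 + 1 = 25.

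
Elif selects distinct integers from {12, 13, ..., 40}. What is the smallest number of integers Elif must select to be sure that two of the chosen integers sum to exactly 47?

18

Two chosen integers sum to 47 exactly when both halves of some pair {x, 47−x} with 12 ≤ x ≤ 47−x ≤ 35 are chosen — 12 such pairs.
The remaining 5 elements (those with no distinct partner in range) can never complete a 47-sum, so the worst case takes all of them and one from each pair: 5 + 12 = 17.
Pigeonhole: the 18th integer has to be the second member of some pair, so 17 + 1 = 18.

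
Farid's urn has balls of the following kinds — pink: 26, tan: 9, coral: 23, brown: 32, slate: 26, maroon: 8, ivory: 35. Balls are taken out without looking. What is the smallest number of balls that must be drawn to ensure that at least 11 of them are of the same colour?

By pigeonhole, the 7 colours are the holes; the balls drawn are the pigeons.
To avoid 11 of any one colour, the worst case takes at most 10 of each colour, or every ball of a colour that has fewer than 10.
That gives 10 + 9 + 10 + 10 + 10 + 8 + 10 = 67 balls with no colour reaching 11.
The next ball forces some colour to 11, so 67 + 1 = 68.

68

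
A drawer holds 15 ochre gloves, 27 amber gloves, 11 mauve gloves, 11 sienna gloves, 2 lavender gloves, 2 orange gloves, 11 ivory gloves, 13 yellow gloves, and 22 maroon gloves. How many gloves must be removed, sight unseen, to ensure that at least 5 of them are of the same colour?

33

The 9 colours are the holes; the gloves drawn are the pigeons.
To avoid 5 of any one colour, the worst case takes at most 4 of each colour, or every glove of a colour that has fewer than 4.
That gives 4 + 4 + 4 + 4 + 2 + 2 + 4 + 4 + 4 = 32 gloves with no colour reaching 5.
The next glove forces some colour to 5, so 32 + 1 = 33.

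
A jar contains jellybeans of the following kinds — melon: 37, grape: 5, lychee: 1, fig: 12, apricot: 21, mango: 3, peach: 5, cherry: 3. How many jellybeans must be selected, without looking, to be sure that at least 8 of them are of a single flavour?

An adversary could hand out at most 7 jellybeans per flavour (5 flavours run out sooner): 7 + 5 + 1 + 7 + 7 + 3 + 5 + 3 = 38 jellybeans and still no flavour has 8.
By the pigeonhole principle, one more jellybean lands in a flavour already at 7, so 39 draws are enough and 38 are not.

39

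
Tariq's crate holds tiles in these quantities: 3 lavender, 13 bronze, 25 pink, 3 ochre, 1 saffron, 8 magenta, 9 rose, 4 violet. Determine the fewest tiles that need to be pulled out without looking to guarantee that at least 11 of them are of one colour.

An adversary could hand out at most 10 tiles per colour (6 colours run out sooner): 3 + 10 + 10 + 3 + 1 + 8 + 9 + 4 = 48 tiles and still no colour has 11.
By pigeonhole, one more tile lands in a colour already at 10, so 49 draws are enough and 48 are not.

49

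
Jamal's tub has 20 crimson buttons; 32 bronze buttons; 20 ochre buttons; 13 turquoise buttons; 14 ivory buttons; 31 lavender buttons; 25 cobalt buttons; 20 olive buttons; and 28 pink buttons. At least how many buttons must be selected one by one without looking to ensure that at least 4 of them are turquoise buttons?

194

In the worst case for collecting turquoise buttons, every non-turquoise button comes out first.
There are 20 + 32 + 20 + 14 + 31 + 25 + 20 + 28 = 190 non-turquoise buttons altogether.
After those, each further button must be turquoise, so 190 + 4 = 194 draws guarantee 4 turquoise buttons.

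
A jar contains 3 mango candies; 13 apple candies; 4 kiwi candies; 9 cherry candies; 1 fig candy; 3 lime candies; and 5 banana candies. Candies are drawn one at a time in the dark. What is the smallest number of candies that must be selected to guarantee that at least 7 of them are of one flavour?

29

Pigeonhole: put each drawn candy into a box by flavour. The largest draw with every box below 7 takes min(count, 6) from each flavour; flavours with fewer than 6 contribute all they have.
Σ min(cᵢ, 6) = 3 + 6 + 4 + 6 + 1 + 3 + 5 = 28.
Draw number 28 + 1 = 29 must push one box to 7.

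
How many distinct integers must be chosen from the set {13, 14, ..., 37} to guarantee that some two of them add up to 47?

Two chosen integers sum to 47 exactly when both halves of some pair {x, 47−x} with 13 ≤ x ≤ 47−x ≤ 34 are chosen — 11 such pairs.
The remaining 3 elements (those with no distinct partner in range) can never complete a 47-sum, so the worst case takes all of them and one from each pair: 3 + 11 = 14.
The 15th integer has to be the second member of some pair, so 14 + 1 = 15.

15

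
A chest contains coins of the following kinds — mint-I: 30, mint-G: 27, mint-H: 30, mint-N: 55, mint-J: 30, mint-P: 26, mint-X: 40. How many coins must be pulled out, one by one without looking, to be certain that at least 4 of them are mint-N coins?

187

In the worst case for collecting mint-N coins, every non-mint-N coin comes out first.
There are 30 + 27 + 30 + 30 + 26 + 40 = 183 non-mint-N coins altogether.
After those, each further coin must be mint-N, so 183 + 4 = 187 draws guarantee 4 mint-N coins.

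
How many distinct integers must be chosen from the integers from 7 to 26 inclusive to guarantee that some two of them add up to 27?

Two chosen integers sum to 27 exactly when both halves of some pair {x, 27−x} with 7 ≤ x ≤ 27−x ≤ 20 are chosen — 7 such pairs.
The remaining 6 elements (those with no distinct partner in range) can never complete a 27-sum, so the worst case takes all of them and one from each pair: 6 + 7 = 13.
The 14th integer has to be the second member of some pair, so 13 + 1 = 14.

14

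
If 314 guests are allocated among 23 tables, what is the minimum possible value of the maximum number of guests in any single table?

14

The 23 tables are the holes and the 314 guests are the pigeons.
If every table held at most 13 guests, the total would be at most 23 × 13 = 299, which is less than 314.
So some table holds at least ⌈314/23⌉ = 14 guests.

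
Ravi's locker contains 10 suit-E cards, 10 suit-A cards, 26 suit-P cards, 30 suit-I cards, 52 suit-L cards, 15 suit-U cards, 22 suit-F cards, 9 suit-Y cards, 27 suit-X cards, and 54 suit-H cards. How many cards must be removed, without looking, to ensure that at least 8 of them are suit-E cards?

253

In the worst case for collecting suit-E cards, every non-suit-E card comes out first.
There are 10 + 26 + 30 + 52 + 15 + 22 + 9 + 27 + 54 = 245 non-suit-E cards altogether.
After those, each further card must be suit-E, so 245 + 8 = 253 draws guarantee 8 suit-E cards.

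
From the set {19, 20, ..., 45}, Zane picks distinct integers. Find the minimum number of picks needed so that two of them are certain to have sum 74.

20

A set avoiding the sum 74 can contain at most one of each pair {x, 74−x}, plus the 11 elements whose complement lies outside the range or equal to its own complement.
The integers 19, …, 37 (19 of them) are such a set: any two sum to at least 19+20 = 39 and at most 36+37 = 73 < 74.
Any 20th integer completes one of the 8 pairs, so 20 choices force a sum of 74.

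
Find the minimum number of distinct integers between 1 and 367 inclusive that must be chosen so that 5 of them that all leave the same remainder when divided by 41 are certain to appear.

165

The 41 residue classes mod 41 are the pigeonholes.
With 164 integers one could put 4 in each residue class and have no class reach 5.
The 165th integer pushes some class to 5, so 41·4 + 1 = 165.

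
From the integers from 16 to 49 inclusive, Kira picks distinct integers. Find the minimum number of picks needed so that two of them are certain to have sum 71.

21

Group the elements by complementary pair {x, 71−x}: {22,49}, {23,48}, {24,47}, …, giving 14 two-element pairs and 6 integers whose partner 71−x falls outside [16,49].
Treating each of those 20 groups as a pigeonhole, one can pick one integer per group — 20 integers — with no two summing to 71.
The 21st integer lands in an occupied pair, forcing a sum of 71.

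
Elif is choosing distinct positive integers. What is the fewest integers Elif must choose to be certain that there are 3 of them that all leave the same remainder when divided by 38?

Pigeonhole: the 38 residue classes mod 38 are the pigeonholes.
With 76 integers one could put 2 in each residue class and have no class reach 3.
The 77th integer pushes some class to 3, so 38·2 + 1 = 77.

77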